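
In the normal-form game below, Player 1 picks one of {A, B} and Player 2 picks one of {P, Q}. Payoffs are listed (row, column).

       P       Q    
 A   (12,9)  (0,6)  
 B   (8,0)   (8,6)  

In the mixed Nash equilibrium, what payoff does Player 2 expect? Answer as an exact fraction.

Player 1 mixes with probability p on A, chosen so Player 2 is indifferent: 9p + 0(1−p) = 6p + 6(1−p) gives p = 2/3.
Player 2's expected payoff is 9·2/3 + 0·1/3 = 6.

6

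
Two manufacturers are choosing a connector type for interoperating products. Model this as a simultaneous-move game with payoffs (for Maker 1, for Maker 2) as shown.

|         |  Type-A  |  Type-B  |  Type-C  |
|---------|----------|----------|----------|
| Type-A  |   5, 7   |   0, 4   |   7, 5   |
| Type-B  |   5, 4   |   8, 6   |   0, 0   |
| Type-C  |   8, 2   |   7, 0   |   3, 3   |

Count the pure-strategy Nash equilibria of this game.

1

Both Type-B: Maker 1 gets 8 (best alternative 7); Maker 2 gets 6 (best alternative 4). Neither deviates — NE.
Both Type-C is not a NE: Maker 1 would switch to Type-A (7 > 3).
No other cell survives both best-response checks, so there is 1 pure NE.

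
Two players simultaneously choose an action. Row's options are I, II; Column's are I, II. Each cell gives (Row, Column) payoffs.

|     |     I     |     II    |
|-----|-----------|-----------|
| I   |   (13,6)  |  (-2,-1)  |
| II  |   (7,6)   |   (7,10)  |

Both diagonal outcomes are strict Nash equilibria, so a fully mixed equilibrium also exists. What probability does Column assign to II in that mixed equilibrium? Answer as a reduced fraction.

2/5

Column's mix q on I must make Row indifferent between I and II.
Row's payoff from I: 13q + (-2)(1−q). From II: 7q + 7(1−q).
Set equal: 6q = 9(1−q) → q = 9/15 = 3/5.
Probability on II is 1 − 3/5 = 2/5.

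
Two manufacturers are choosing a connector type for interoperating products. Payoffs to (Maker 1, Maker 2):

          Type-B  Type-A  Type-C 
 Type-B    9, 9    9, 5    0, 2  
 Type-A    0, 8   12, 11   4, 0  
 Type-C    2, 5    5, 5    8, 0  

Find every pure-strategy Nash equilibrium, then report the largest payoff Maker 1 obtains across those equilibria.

12

Both Type-B is a pure NE (Maker 1: 9 ≥ 2; Maker 2: 9 ≥ 5). Maker 1 gets 9.
Both Type-A is a pure NE (Maker 1: 12 ≥ 9; Maker 2: 11 ≥ 8). Maker 1 gets 12.
Every other cell has a profitable deviation for at least one player. Highest of {9, 12} is 12.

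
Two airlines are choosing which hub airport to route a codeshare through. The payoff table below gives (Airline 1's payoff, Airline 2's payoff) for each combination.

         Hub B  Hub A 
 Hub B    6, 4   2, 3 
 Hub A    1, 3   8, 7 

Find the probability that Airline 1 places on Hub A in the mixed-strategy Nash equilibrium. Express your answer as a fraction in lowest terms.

1/5

Airline 1's mix p on Hub B must make Airline 2 indifferent between Hub B and Hub A.
Airline 2's payoff from Hub B: 4p + 3(1−p). From Hub A: 3p + 7(1−p).
Set equal: 1p = 4(1−p) → p = 4/5.
Probability on Hub A is 1 − 4/5 = 1/5.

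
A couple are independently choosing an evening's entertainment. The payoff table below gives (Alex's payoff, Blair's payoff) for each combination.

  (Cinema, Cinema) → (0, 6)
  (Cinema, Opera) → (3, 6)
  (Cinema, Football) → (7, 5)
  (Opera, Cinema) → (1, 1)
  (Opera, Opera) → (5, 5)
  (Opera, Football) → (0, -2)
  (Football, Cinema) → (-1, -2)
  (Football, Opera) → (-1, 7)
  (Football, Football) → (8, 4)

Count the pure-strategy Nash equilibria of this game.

1

Both Opera: Alex gets 5 (best alternative 3); Blair gets 5 (best alternative 1). Neither deviates — NE.
Both Cinema is not a NE: Alex would switch to Opera (1 > 0).
No other cell survives both best-response checks, so there is 1 pure NE.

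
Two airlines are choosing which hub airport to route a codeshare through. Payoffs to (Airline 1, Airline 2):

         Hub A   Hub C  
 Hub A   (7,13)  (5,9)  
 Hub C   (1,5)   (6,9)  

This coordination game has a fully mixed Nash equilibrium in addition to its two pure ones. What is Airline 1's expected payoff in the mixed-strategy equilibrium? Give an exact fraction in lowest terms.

37/7

Airline 2 mixes with probability q on Hub A, chosen so Airline 1 is indifferent: 7q + 5(1−q) = 1q + 6(1−q) gives q = 1/7.
Airline 1's expected payoff (from either row, since indifferent) is 7·1/7 + 5·6/7 = 37/7.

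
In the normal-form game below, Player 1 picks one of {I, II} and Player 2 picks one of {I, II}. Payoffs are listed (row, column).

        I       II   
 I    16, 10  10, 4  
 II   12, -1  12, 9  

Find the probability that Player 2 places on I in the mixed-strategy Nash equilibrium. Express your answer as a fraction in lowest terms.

1/3

Player 2's mix q on I must make Player 1 indifferent between I and II.
Player 1's payoff from I: 16q + 10(1−q). From II: 12q + 12(1−q).
Set equal: 4q = 2(1−q) → q = 2/6 = 1/3.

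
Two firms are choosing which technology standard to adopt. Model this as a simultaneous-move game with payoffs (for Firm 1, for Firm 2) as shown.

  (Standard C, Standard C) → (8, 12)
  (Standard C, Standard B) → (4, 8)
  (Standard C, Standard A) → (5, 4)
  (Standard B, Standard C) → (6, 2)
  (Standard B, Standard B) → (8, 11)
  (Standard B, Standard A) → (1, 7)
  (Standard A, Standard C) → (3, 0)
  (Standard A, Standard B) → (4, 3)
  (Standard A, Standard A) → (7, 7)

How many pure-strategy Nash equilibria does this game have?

3

Both Standard C: Firm 1 gets 8 (best alternative 6); Firm 2 gets 12 (best alternative 8). Neither deviates — NE.
Both Standard B: Firm 1 gets 8 (best alternative 4); Firm 2 gets 11 (best alternative 7). Neither deviates — NE.
Both Standard A: Firm 1 gets 7 (best alternative 5); Firm 2 gets 7 (best alternative 3). Neither deviates — NE.
(Standard C, Standard A) is not a NE: Firm 1 would switch to Standard A (7 > 5).
No other cell survives both best-response checks, so there are 3 pure NE.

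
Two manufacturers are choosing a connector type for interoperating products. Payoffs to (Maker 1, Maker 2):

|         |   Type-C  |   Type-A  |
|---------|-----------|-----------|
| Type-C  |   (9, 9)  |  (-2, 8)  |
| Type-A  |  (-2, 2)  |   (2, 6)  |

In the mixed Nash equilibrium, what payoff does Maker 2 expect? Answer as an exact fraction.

38/5

Maker 1 mixes with probability p on Type-C, chosen so Maker 2 is indifferent: 9p + 2(1−p) = 8p + 6(1−p) gives p = 4/5.
Maker 2's expected payoff is 9·4/5 + 2·1/5 = 38/5.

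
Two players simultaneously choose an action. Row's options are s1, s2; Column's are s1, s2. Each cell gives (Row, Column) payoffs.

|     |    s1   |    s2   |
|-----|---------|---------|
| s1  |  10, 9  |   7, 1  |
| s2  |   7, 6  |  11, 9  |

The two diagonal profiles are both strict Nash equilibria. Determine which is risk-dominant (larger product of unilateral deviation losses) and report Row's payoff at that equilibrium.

At both s1: Row loses 10 − 7 = 3 by deviating; Column loses 9 − 1 = 8. Product = 3·8 = 24.
At both s2: Row loses 11 − 7 = 4 by deviating; Column loses 9 − 6 = 3. Product = 4·3 = 12.
24 > 12, so both s1 is risk-dominant. Row's payoff there is 10.

10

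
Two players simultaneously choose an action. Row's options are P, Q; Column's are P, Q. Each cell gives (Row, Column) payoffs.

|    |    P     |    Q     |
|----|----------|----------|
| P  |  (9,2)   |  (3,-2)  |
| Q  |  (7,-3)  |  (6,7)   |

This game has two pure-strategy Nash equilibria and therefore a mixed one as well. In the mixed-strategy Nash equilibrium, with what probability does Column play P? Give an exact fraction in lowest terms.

Column's mix q on P must make Row indifferent between P and Q.
Row's payoff from P: 9q + 3(1−q). From Q: 7q + 6(1−q).
Set equal: 2q = 3(1−q) → q = 3/5.

3/5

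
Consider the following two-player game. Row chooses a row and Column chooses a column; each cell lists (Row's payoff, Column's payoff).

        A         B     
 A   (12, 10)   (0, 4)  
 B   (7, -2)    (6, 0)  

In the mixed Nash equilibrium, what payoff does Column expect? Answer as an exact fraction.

1

Row mixes with probability p on A, chosen so Column is indifferent: 10p + (-2)(1−p) = 4p + 0(1−p) gives p = 1/4.
Column's expected payoff is 10·1/4 + (-2)·3/4 = 1.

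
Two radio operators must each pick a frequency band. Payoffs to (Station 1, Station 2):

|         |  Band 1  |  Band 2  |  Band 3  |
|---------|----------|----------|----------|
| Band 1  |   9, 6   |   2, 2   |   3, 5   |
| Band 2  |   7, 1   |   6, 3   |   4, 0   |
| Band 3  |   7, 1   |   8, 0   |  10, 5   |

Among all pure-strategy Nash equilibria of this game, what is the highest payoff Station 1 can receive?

Both Band 1 is a pure NE (Station 1: 9 ≥ 7; Station 2: 6 ≥ 5). Station 1 gets 9.
Both Band 3 is a pure NE (Station 1: 10 ≥ 4; Station 2: 5 ≥ 1). Station 1 gets 10.
Every other cell has a profitable deviation for at least one player. Highest of {9, 10} is 10.

10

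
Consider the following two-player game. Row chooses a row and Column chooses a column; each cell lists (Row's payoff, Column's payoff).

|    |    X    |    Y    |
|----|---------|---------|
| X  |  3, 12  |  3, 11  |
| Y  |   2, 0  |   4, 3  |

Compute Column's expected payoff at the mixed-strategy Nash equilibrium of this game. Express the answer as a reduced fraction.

9

Row mixes with probability p on X, chosen so Column is indifferent: 12p + 0(1−p) = 11p + 3(1−p) gives p = 3/4.
Column's expected payoff is 12·3/4 + 0·1/4 = 9.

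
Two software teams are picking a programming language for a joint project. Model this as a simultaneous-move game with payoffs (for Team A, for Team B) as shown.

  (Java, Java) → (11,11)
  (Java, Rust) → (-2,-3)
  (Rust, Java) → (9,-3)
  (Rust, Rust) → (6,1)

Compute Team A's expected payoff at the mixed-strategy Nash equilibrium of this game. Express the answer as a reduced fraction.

Team B mixes with probability q on Java, chosen so Team A is indifferent: 11q + (-2)(1−q) = 9q + 6(1−q) gives q = 4/5.
Team A's expected payoff (from either row, since indifferent) is 11·4/5 + (-2)·1/5 = 42/5.

42/5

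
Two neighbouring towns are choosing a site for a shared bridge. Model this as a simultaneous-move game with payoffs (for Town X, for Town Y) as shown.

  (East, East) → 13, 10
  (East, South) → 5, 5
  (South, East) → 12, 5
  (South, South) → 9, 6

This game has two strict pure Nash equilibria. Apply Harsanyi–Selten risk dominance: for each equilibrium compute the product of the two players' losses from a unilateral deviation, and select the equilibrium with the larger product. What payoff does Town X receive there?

At both East: Town X loses 13 − 12 = 1 by deviating; Town Y loses 10 − 5 = 5. Product = 1·5 = 5.
At both South: Town X loses 9 − 5 = 4 by deviating; Town Y loses 6 − 5 = 1. Product = 4·1 = 4.
5 > 4, so both East is risk-dominant. Town X's payoff there is 13.

13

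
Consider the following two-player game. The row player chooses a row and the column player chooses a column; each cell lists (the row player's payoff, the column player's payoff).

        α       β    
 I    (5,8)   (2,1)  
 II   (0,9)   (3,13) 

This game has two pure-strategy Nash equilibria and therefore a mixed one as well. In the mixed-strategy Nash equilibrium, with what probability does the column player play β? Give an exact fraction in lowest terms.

The column player's mix q on α must make the row player indifferent between I and II.
The row player's payoff from I: 5q + 2(1−q). From II: 0q + 3(1−q).
Set equal: 5q = 1(1−q) → q = 1/6.
Probability on β is 1 − 1/6 = 5/6.

5/6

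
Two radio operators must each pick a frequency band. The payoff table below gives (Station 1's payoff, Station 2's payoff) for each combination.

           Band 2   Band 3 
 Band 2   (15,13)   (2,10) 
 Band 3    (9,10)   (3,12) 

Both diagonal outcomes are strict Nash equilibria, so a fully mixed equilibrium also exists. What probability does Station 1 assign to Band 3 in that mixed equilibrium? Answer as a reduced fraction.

Station 1's mix p on Band 2 must make Station 2 indifferent between Band 2 and Band 3.
Station 2's payoff from Band 2: 13p + 10(1−p). From Band 3: 10p + 12(1−p).
Set equal: 3p = 2(1−p) → p = 2/5.
Probability on Band 3 is 1 − 2/5 = 3/5.

3/5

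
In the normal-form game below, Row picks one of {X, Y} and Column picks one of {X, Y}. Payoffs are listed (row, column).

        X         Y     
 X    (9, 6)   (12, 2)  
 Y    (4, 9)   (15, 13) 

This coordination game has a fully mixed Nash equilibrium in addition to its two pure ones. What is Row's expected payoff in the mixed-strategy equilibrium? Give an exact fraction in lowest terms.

87/8

Column mixes with probability q on X, chosen so Row is indifferent: 9q + 12(1−q) = 4q + 15(1−q) gives q = 3/8.
Row's expected payoff (from either row, since indifferent) is 9·3/8 + 12·5/8 = 87/8.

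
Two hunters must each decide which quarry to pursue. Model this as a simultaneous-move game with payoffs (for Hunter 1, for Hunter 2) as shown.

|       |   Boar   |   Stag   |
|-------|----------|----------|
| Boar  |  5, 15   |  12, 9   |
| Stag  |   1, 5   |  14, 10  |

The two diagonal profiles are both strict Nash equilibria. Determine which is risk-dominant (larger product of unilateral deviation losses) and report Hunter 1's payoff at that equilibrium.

At both Boar: Hunter 1 loses 5 − 1 = 4 by deviating; Hunter 2 loses 15 − 9 = 6. Product = 4·6 = 24.
At both Stag: Hunter 1 loses 14 − 12 = 2 by deviating; Hunter 2 loses 10 − 5 = 5. Product = 2·5 = 10.
24 > 10, so both Boar is risk-dominant. Hunter 1's payoff there is 5.

5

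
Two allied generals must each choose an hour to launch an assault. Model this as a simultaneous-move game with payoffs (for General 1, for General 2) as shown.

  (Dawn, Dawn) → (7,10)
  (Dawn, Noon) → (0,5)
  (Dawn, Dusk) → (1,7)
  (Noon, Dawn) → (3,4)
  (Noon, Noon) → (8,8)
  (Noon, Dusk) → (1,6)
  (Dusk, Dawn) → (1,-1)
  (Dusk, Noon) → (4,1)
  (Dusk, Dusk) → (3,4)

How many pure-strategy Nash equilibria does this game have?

Both Dawn: General 1 gets 7 (best alternative 3); General 2 gets 10 (best alternative 7). Neither deviates — NE.
Both Noon: General 1 gets 8 (best alternative 4); General 2 gets 8 (best alternative 6). Neither deviates — NE.
Both Dusk: General 1 gets 3 (best alternative 1); General 2 gets 4 (best alternative 1). Neither deviates — NE.
(Noon, Dusk) is not a NE: General 1 would switch to Dusk (3 > 1).
No other cell survives both best-response checks, so there are 3 pure NE.

3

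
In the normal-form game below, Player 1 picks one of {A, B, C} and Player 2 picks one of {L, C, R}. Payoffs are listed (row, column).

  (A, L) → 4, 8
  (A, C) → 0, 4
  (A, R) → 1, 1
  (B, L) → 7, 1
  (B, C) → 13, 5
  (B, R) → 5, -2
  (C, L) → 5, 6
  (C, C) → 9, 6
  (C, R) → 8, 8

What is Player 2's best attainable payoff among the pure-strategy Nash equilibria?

8

(B, C) is a pure NE (Player 1: 13 ≥ 9; Player 2: 5 ≥ 1). Player 2 gets 5.
(C, R) is a pure NE (Player 1: 8 ≥ 5; Player 2: 8 ≥ 6). Player 2 gets 8.
Every other cell has a profitable deviation for at least one player. Highest of {5, 8} is 8.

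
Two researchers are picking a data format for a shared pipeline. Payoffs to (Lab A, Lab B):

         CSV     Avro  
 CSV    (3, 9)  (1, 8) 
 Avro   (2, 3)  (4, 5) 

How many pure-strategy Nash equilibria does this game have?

2

Both CSV: Lab A gets 3 (best alternative 2); Lab B gets 9 (best alternative 8). Neither deviates — NE.
Both Avro: Lab A gets 4 (best alternative 1); Lab B gets 5 (best alternative 3). Neither deviates — NE.
(CSV, Avro) is not a NE: Lab A would switch to Avro (4 > 1).
No other cell survives both best-response checks, so there are 2 pure NE.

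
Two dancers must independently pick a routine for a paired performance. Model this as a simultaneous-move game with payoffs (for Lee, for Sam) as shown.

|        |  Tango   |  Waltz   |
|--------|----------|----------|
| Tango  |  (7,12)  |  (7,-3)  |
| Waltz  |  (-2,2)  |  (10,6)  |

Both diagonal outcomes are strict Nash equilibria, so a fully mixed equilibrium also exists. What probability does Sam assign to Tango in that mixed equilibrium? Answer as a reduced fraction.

1/4

Sam's mix q on Tango must make Lee indifferent between Tango and Waltz.
Lee's payoff from Tango: 7q + 7(1−q). From Waltz: (-2)q + 10(1−q).
Set equal: 9q = 3(1−q) → q = 3/12 = 1/4.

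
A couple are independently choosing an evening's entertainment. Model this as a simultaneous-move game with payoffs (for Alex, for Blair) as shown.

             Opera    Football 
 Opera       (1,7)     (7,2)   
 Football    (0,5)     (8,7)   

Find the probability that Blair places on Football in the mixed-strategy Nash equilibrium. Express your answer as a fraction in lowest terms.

Blair's mix q on Opera must make Alex indifferent between Opera and Football.
Alex's payoff from Opera: 1q + 7(1−q). From Football: 0q + 8(1−q).
Set equal: 1q = 1(1−q) → q = 1/2.
Probability on Football is 1 − 1/2 = 1/2.

1/2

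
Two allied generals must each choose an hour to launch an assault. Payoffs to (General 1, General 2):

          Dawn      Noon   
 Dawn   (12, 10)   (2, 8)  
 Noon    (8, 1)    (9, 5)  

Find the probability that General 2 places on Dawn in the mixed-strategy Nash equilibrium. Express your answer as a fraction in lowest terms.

7/11

General 2's mix q on Dawn must make General 1 indifferent between Dawn and Noon.
General 1's payoff from Dawn: 12q + 2(1−q). From Noon: 8q + 9(1−q).
Set equal: 4q = 7(1−q) → q = 7/11.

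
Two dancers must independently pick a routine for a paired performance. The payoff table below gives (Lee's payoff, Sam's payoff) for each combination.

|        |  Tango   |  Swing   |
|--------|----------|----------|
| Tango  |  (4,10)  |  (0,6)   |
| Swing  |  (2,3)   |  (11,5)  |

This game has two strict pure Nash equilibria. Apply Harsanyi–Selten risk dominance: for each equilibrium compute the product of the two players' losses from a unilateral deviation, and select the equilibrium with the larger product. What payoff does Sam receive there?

At both Tango: Lee loses 4 − 2 = 2 by deviating; Sam loses 10 − 6 = 4. Product = 2·4 = 8.
At both Swing: Lee loses 11 − 0 = 11 by deviating; Sam loses 5 − 3 = 2. Product = 11·2 = 22.
22 > 8, so both Swing is risk-dominant. Sam's payoff there is 5.

5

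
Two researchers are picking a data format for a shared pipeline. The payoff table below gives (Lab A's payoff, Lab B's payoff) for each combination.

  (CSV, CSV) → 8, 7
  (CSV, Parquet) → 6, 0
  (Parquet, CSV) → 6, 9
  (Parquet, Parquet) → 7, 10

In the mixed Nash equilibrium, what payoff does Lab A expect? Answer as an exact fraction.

Lab B mixes with probability q on CSV, chosen so Lab A is indifferent: 8q + 6(1−q) = 6q + 7(1−q) gives q = 1/3.
Lab A's expected payoff (from either row, since indifferent) is 8·1/3 + 6·2/3 = 20/3.

20/3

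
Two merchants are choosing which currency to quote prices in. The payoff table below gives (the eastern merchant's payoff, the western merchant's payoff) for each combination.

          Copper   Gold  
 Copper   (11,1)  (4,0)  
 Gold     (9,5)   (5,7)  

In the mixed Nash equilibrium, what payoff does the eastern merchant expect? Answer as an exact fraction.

19/3

The western merchant mixes with probability q on Copper, chosen so the eastern merchant is indifferent: 11q + 4(1−q) = 9q + 5(1−q) gives q = 1/3.
The eastern merchant's expected payoff (from either row, since indifferent) is 11·1/3 + 4·2/3 = 19/3.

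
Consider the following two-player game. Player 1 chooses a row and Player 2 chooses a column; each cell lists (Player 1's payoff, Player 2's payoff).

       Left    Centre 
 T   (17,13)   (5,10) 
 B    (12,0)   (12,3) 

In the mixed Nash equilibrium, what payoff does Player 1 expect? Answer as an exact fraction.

12

Player 2 mixes with probability q on Left, chosen so Player 1 is indifferent: 17q + 5(1−q) = 12q + 12(1−q) gives q = 7/12.
Player 1's expected payoff (from either row, since indifferent) is 17·7/12 + 5·5/12 = 12.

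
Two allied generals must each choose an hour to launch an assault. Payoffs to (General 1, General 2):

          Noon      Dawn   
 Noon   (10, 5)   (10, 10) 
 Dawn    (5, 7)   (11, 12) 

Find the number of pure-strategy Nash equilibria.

Both Dawn: General 1 gets 11 (best alternative 10); General 2 gets 12 (best alternative 7). Neither deviates — NE.
Both Noon is not a NE: General 2 would switch to Dawn (10 > 5).
No other cell survives both best-response checks, so there is 1 pure NE.

1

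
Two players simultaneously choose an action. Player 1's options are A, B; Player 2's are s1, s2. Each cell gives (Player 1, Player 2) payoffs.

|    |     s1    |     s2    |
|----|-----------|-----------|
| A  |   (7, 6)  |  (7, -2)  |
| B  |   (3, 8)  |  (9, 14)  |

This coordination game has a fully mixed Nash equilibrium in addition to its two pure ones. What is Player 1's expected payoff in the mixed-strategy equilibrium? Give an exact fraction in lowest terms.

7

Player 2 mixes with probability q on s1, chosen so Player 1 is indifferent: 7q + 7(1−q) = 3q + 9(1−q) gives q = 1/3.
Player 1's expected payoff (from either row, since indifferent) is 7·1/3 + 7·2/3 = 7.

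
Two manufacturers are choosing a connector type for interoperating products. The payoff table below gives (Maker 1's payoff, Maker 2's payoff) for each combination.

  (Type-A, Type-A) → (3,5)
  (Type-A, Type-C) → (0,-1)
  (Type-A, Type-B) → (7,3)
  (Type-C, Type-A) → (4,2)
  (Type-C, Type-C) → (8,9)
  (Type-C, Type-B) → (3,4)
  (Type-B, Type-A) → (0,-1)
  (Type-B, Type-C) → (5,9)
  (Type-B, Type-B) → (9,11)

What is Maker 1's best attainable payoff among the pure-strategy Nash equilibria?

9

Both Type-C is a pure NE (Maker 1: 8 ≥ 5; Maker 2: 9 ≥ 4). Maker 1 gets 8.
Both Type-B is a pure NE (Maker 1: 9 ≥ 7; Maker 2: 11 ≥ 9). Maker 1 gets 9.
Every other cell has a profitable deviation for at least one player. Highest of {8, 9} is 9.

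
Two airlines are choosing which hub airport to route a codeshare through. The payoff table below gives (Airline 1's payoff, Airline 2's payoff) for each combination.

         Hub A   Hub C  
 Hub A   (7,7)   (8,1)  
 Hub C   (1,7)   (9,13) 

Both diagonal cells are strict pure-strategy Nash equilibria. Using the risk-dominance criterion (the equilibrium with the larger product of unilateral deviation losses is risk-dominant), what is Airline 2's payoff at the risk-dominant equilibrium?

7

At both Hub A: Airline 1 loses 7 − 1 = 6 by deviating; Airline 2 loses 7 − 1 = 6. Product = 6·6 = 36.
At both Hub C: Airline 1 loses 9 − 8 = 1 by deviating; Airline 2 loses 13 − 7 = 6. Product = 1·6 = 6.
36 > 6, so both Hub A is risk-dominant. Airline 2's payoff there is 7.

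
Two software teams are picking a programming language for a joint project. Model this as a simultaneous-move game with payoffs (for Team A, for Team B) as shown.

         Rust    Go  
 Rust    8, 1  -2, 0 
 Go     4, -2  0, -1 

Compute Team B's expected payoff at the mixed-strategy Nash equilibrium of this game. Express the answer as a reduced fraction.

Team A mixes with probability p on Rust, chosen so Team B is indifferent: 1p + (-2)(1−p) = 0p + (-1)(1−p) gives p = 1/2.
Team B's expected payoff is 1·1/2 + (-2)·1/2 = -1/2.

-1/2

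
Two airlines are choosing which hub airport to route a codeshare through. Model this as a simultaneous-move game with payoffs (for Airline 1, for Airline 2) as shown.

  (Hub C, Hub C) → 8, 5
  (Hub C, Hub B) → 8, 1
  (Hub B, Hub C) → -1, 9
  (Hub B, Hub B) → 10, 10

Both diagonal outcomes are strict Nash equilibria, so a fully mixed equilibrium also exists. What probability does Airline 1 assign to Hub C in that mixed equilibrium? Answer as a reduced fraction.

1/5

Airline 1's mix p on Hub C must make Airline 2 indifferent between Hub C and Hub B.
Airline 2's payoff from Hub C: 5p + 9(1−p). From Hub B: 1p + 10(1−p).
Set equal: 4p = 1(1−p) → p = 1/5.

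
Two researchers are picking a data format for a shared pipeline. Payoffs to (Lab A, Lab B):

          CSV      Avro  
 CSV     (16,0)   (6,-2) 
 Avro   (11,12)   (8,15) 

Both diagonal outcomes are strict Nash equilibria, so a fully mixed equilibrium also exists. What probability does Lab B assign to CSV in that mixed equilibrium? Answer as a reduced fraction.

2/7

Lab B's mix q on CSV must make Lab A indifferent between CSV and Avro.
Lab A's payoff from CSV: 16q + 6(1−q). From Avro: 11q + 8(1−q).
Set equal: 5q = 2(1−q) → q = 2/7.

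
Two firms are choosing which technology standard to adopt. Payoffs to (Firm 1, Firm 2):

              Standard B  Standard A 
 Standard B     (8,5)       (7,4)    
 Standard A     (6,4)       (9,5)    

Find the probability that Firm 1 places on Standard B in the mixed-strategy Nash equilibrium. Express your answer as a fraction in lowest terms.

Firm 1's mix p on Standard B must make Firm 2 indifferent between Standard B and Standard A.
Firm 2's payoff from Standard B: 5p + 4(1−p). From Standard A: 4p + 5(1−p).
Set equal: 1p = 1(1−p) → p = 1/2.

1/2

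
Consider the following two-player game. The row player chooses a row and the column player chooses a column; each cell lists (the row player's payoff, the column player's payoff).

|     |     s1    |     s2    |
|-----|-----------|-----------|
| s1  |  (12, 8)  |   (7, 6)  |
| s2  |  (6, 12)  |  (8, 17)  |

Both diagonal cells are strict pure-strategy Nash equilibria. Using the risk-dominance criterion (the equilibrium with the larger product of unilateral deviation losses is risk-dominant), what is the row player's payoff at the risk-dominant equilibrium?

12

At both s1: the row player loses 12 − 6 = 6 by deviating; the column player loses 8 − 6 = 2. Product = 6·2 = 12.
At both s2: the row player loses 8 − 7 = 1 by deviating; the column player loses 17 − 12 = 5. Product = 1·5 = 5.
12 > 5, so both s1 is risk-dominant. The row player's payoff there is 12.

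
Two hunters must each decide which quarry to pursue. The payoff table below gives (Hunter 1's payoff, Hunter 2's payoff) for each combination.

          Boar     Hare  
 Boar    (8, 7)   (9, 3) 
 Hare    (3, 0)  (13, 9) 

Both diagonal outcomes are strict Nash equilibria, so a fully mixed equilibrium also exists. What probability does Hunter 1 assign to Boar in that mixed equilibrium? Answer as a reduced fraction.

9/13

Hunter 1's mix p on Boar must make Hunter 2 indifferent between Boar and Hare.
Hunter 2's payoff from Boar: 7p + 0(1−p). From Hare: 3p + 9(1−p).
Set equal: 4p = 9(1−p) → p = 9/13.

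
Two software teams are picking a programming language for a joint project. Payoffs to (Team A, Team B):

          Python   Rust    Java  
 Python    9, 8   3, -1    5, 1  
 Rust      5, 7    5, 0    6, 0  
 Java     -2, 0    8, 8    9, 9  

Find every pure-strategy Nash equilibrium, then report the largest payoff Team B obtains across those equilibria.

Both Python is a pure NE (Team A: 9 ≥ 5; Team B: 8 ≥ 1). Team B gets 8.
Both Java is a pure NE (Team A: 9 ≥ 6; Team B: 9 ≥ 8). Team B gets 9.
Every other cell has a profitable deviation for at least one player. Highest of {8, 9} is 9.

9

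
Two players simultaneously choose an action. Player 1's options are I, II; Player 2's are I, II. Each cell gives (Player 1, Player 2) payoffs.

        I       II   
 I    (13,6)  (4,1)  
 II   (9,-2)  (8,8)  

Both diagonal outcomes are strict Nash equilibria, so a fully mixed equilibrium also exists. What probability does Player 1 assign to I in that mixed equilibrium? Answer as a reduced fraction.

2/3

Player 1's mix p on I must make Player 2 indifferent between I and II.
Player 2's payoff from I: 6p + (-2)(1−p). From II: 1p + 8(1−p).
Set equal: 5p = 10(1−p) → p = 10/15 = 2/3.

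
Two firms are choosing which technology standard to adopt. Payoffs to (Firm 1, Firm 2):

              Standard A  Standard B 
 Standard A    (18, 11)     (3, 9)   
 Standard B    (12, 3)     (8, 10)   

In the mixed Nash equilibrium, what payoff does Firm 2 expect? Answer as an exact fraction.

83/9

Firm 1 mixes with probability p on Standard A, chosen so Firm 2 is indifferent: 11p + 3(1−p) = 9p + 10(1−p) gives p = 7/9.
Firm 2's expected payoff is 11·7/9 + 3·2/9 = 83/9.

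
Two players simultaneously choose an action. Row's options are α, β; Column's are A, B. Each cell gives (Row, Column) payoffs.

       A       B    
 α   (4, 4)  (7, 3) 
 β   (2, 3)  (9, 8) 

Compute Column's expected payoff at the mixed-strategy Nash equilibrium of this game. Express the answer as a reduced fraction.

Row mixes with probability p on α, chosen so Column is indifferent: 4p + 3(1−p) = 3p + 8(1−p) gives p = 5/6.
Column's expected payoff is 4·5/6 + 3·1/6 = 23/6.

23/6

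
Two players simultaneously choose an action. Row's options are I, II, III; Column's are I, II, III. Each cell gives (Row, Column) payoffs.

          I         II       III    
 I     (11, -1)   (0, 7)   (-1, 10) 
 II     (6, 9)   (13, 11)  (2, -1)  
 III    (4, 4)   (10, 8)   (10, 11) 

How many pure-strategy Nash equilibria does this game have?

2

Both II: Row gets 13 (best alternative 10); Column gets 11 (best alternative 9). Neither deviates — NE.
Both III: Row gets 10 (best alternative 2); Column gets 11 (best alternative 8). Neither deviates — NE.
Both I is not a NE: Column would switch to III (10 > -1).
No other cell survives both best-response checks, so there are 2 pure NE.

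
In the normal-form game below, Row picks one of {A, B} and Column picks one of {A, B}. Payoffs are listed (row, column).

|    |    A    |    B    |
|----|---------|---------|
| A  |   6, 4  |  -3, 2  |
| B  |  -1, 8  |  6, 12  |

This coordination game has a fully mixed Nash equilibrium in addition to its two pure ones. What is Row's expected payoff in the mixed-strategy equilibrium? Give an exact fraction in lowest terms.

Column mixes with probability q on A, chosen so Row is indifferent: 6q + (-3)(1−q) = (-1)q + 6(1−q) gives q = 9/16.
Row's expected payoff (from either row, since indifferent) is 6·9/16 + (-3)·7/16 = 33/16.

33/16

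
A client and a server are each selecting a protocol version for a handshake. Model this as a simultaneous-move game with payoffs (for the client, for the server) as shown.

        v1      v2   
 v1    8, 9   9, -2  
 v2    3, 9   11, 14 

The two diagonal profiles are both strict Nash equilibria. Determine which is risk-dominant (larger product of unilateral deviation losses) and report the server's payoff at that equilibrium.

At both v1: the client loses 8 − 3 = 5 by deviating; the server loses 9 − (-2) = 11. Product = 5·11 = 55.
At both v2: the client loses 11 − 9 = 2 by deviating; the server loses 14 − 9 = 5. Product = 2·5 = 10.
55 > 10, so both v1 is risk-dominant. The server's payoff there is 9.

9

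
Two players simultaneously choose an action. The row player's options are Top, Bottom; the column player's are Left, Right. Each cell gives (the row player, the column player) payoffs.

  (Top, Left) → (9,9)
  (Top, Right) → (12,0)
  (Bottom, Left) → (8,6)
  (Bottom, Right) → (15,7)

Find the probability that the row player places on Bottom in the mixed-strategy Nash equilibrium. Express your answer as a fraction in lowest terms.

9/10

The row player's mix p on Top must make the column player indifferent between Left and Right.
The column player's payoff from Left: 9p + 6(1−p). From Right: 0p + 7(1−p).
Set equal: 9p = 1(1−p) → p = 1/10.
Probability on Bottom is 1 − 1/10 = 9/10.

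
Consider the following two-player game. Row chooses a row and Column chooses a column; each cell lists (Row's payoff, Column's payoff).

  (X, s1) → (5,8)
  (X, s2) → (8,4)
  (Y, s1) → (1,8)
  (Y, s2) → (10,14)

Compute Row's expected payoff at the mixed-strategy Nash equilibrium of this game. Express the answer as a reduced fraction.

Column mixes with probability q on s1, chosen so Row is indifferent: 5q + 8(1−q) = 1q + 10(1−q) gives q = 1/3.
Row's expected payoff (from either row, since indifferent) is 5·1/3 + 8·2/3 = 7.

7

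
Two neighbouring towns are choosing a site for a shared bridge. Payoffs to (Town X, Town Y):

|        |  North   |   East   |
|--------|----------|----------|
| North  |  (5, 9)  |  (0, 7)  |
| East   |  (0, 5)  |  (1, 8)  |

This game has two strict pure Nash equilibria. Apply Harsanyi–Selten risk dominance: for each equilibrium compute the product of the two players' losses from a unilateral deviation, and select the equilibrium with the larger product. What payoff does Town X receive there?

At both North: Town X loses 5 − 0 = 5 by deviating; Town Y loses 9 − 7 = 2. Product = 5·2 = 10.
At both East: Town X loses 1 − 0 = 1 by deviating; Town Y loses 8 − 5 = 3. Product = 1·3 = 3.
10 > 3, so both North is risk-dominant. Town X's payoff there is 5.

5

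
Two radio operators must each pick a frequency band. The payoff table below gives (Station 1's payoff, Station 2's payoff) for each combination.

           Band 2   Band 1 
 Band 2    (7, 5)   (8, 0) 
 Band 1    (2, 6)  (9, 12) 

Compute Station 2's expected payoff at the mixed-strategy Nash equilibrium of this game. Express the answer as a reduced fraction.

60/11

Station 1 mixes with probability p on Band 2, chosen so Station 2 is indifferent: 5p + 6(1−p) = 0p + 12(1−p) gives p = 6/11.
Station 2's expected payoff is 5·6/11 + 6·5/11 = 60/11.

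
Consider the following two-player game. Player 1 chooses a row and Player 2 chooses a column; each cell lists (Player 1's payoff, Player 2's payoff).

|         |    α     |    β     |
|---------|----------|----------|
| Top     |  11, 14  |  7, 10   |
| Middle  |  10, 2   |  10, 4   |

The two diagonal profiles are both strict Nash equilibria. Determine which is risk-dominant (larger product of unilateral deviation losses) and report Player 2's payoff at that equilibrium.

At (Top, α): Player 1 loses 11 − 10 = 1 by deviating; Player 2 loses 14 − 10 = 4. Product = 1·4 = 4.
At (Middle, β): Player 1 loses 10 − 7 = 3 by deviating; Player 2 loses 4 − 2 = 2. Product = 3·2 = 6.
6 > 4, so (Middle, β) is risk-dominant. Player 2's payoff there is 4.

4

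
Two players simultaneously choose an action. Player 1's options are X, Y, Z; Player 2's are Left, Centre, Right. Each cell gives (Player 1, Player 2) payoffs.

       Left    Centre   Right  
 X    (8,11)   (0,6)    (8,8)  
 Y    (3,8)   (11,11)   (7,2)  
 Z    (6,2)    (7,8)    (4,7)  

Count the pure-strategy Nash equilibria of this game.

(X, Left): Player 1 gets 8 (best alternative 6); Player 2 gets 11 (best alternative 8). Neither deviates — NE.
(Y, Centre): Player 1 gets 11 (best alternative 7); Player 2 gets 11 (best alternative 8). Neither deviates — NE.
(Z, Right) is not a NE: Player 1 would switch to X (8 > 4).
No other cell survives both best-response checks, so there are 2 pure NE.

2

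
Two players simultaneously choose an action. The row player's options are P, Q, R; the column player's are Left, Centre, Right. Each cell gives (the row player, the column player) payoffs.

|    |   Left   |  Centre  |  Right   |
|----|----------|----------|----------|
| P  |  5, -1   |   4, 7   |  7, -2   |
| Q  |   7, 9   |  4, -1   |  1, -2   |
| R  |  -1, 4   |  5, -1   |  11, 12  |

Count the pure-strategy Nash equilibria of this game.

(Q, Left): the row player gets 7 (best alternative 5); the column player gets 9 (best alternative -1). Neither deviates — NE.
(R, Right): the row player gets 11 (best alternative 7); the column player gets 12 (best alternative 4). Neither deviates — NE.
(P, Left) is not a NE: the row player would switch to Q (7 > 5).
No other cell survives both best-response checks, so there are 2 pure NE.

2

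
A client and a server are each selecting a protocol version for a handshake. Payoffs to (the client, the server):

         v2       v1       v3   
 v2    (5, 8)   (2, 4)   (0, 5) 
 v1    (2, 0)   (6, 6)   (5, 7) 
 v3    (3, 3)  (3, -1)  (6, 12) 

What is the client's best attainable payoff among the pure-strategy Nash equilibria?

6

Both v2 is a pure NE (the client: 5 ≥ 3; the server: 8 ≥ 5). The client gets 5.
Both v3 is a pure NE (the client: 6 ≥ 5; the server: 12 ≥ 3). The client gets 6.
Every other cell has a profitable deviation for at least one player. Highest of {5, 6} is 6.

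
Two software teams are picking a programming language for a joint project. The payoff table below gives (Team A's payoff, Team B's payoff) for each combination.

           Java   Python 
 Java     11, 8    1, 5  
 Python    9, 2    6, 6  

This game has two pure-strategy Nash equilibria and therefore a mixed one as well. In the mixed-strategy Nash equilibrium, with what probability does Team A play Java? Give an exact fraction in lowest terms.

4/7

Team A's mix p on Java must make Team B indifferent between Java and Python.
Team B's payoff from Java: 8p + 2(1−p). From Python: 5p + 6(1−p).
Set equal: 3p = 4(1−p) → p = 4/7.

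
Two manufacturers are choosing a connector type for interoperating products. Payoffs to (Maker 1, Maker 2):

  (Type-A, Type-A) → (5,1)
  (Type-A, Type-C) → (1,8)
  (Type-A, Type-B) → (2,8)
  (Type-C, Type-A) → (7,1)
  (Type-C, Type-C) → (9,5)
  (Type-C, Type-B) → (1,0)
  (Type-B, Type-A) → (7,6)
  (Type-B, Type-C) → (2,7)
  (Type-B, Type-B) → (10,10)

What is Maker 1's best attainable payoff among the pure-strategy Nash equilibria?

Both Type-C is a pure NE (Maker 1: 9 ≥ 2; Maker 2: 5 ≥ 1). Maker 1 gets 9.
Both Type-B is a pure NE (Maker 1: 10 ≥ 2; Maker 2: 10 ≥ 7). Maker 1 gets 10.
Every other cell has a profitable deviation for at least one player. Highest of {9, 10} is 10.

10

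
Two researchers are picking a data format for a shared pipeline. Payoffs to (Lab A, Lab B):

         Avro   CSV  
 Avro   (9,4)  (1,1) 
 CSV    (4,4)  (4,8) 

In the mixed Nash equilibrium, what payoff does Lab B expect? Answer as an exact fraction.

Lab A mixes with probability p on Avro, chosen so Lab B is indifferent: 4p + 4(1−p) = 1p + 8(1−p) gives p = 4/7.
Lab B's expected payoff is 4·4/7 + 4·3/7 = 4.

4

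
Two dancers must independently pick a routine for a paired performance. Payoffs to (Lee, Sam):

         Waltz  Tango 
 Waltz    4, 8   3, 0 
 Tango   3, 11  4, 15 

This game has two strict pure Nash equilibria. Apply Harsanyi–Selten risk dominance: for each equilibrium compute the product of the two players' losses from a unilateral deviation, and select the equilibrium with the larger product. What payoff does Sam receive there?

At both Waltz: Lee loses 4 − 3 = 1 by deviating; Sam loses 8 − 0 = 8. Product = 1·8 = 8.
At both Tango: Lee loses 4 − 3 = 1 by deviating; Sam loses 15 − 11 = 4. Product = 1·4 = 4.
8 > 4, so both Waltz is risk-dominant. Sam's payoff there is 8.

8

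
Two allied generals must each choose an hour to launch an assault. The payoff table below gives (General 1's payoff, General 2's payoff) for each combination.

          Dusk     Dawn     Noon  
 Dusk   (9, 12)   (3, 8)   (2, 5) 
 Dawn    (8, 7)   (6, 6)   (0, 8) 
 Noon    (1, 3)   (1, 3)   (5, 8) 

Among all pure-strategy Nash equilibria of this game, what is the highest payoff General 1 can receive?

Both Dusk is a pure NE (General 1: 9 ≥ 8; General 2: 12 ≥ 8). General 1 gets 9.
Both Noon is a pure NE (General 1: 5 ≥ 2; General 2: 8 ≥ 3). General 1 gets 5.
Every other cell has a profitable deviation for at least one player. Highest of {9, 5} is 9.

9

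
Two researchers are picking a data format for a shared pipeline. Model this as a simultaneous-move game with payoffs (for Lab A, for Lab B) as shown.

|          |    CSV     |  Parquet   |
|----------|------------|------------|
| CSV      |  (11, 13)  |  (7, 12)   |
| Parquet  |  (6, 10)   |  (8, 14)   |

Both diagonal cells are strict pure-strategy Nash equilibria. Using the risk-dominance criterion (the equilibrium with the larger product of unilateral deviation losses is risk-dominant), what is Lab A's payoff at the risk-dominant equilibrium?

11

At both CSV: Lab A loses 11 − 6 = 5 by deviating; Lab B loses 13 − 12 = 1. Product = 5·1 = 5.
At both Parquet: Lab A loses 8 − 7 = 1 by deviating; Lab B loses 14 − 10 = 4. Product = 1·4 = 4.
5 > 4, so both CSV is risk-dominant. Lab A's payoff there is 11.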